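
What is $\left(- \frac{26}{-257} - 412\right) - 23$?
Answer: $- \frac{111769}{257} \approx -434.9$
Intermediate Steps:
$\left(- \frac{26}{-257} - 412\right) - 23 = \left(\left(-26\right) \left(- \frac{1}{257}\right) - 412\right) - 23 = \left(\frac{26}{257} - 412\right) - 23 = - \frac{105858}{257} - 23 = - \frac{111769}{257}$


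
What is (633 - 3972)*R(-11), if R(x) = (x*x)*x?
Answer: 4444209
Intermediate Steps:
R(x) = x**3 (R(x) = x**2*x = x**3)
(633 - 3972)*R(-11) = (633 - 3972)*(-11)**3 = -3339*(-1331) = 4444209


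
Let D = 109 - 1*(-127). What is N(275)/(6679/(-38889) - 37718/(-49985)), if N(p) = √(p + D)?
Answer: 1943866665*√511/1132965487 ≈ 38.785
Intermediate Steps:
D = 236 (D = 109 + 127 = 236)
N(p) = √(236 + p) (N(p) = √(p + 236) = √(236 + p))
N(275)/(6679/(-38889) - 37718/(-49985)) = √(236 + 275)/(6679/(-38889) - 37718/(-49985)) = √511/(6679*(-1/38889) - 37718*(-1/49985)) = √511/(-6679/38889 + 37718/49985) = √511/(1132965487/1943866665) = √511*(1943866665/1132965487) = 1943866665*√511/1132965487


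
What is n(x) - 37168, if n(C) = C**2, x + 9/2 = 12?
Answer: -148447/4 ≈ -37112.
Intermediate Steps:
x = 15/2 (x = -9/2 + 12 = 15/2 ≈ 7.5000)
n(x) - 37168 = (15/2)**2 - 37168 = 225/4 - 37168 = -148447/4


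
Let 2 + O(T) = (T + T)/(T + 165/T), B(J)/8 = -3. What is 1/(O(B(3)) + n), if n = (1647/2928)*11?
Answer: 3952/22693 ≈ 0.17415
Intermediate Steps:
B(J) = -24 (B(J) = 8*(-3) = -24)
O(T) = -2 + 2*T/(T + 165/T) (O(T) = -2 + (T + T)/(T + 165/T) = -2 + (2*T)/(T + 165/T) = -2 + 2*T/(T + 165/T))
n = 99/16 (n = (1647*(1/2928))*11 = (9/16)*11 = 99/16 ≈ 6.1875)
1/(O(B(3)) + n) = 1/(-330/(165 + (-24)**2) + 99/16) = 1/(-330/(165 + 576) + 99/16) = 1/(-330/741 + 99/16) = 1/(-330*1/741 + 99/16) = 1/(-110/247 + 99/16) = 1/(22693/3952) = 3952/22693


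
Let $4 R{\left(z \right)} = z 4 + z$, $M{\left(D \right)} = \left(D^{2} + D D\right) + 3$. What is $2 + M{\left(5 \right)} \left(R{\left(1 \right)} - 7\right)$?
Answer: $- \frac{1211}{4} \approx -302.75$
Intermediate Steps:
$M{\left(D \right)} = 3 + 2 D^{2}$ ($M{\left(D \right)} = \left(D^{2} + D^{2}\right) + 3 = 2 D^{2} + 3 = 3 + 2 D^{2}$)
$R{\left(z \right)} = \frac{5 z}{4}$ ($R{\left(z \right)} = \frac{z 4 + z}{4} = \frac{4 z + z}{4} = \frac{5 z}{4}$)
$2 + M{\left(5 \right)} \left(R{\left(1 \right)} - 7\right) = 2 + \left(3 + 2 \cdot 5^{2}\right) \left(\frac{5}{4} \cdot 1 - 7\right) = 2 + \left(3 + 2 \cdot 25\right) \left(\frac{5}{4} - 7\right) = 2 + \left(3 + 50\right) \left(- \frac{23}{4}\right) = 2 + 53 \left(- \frac{23}{4}\right) = 2 - \frac{1219}{4} = - \frac{1211}{4}$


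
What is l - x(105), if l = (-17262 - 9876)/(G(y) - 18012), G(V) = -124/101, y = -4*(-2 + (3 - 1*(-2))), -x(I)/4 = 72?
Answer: 263354853/909668 ≈ 289.51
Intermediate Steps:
x(I) = -288 (x(I) = -4*72 = -288)
y = -12 (y = -4*(-2 + (3 + 2)) = -4*(-2 + 5) = -4*3 = -12)
G(V) = -124/101 (G(V) = -124*1/101 = -124/101)
l = 1370469/909668 (l = (-17262 - 9876)/(-124/101 - 18012) = -27138/(-1819336/101) = -27138*(-101/1819336) = 1370469/909668 ≈ 1.5066)
l - x(105) = 1370469/909668 - 1*(-288) = 1370469/909668 + 288 = 263354853/909668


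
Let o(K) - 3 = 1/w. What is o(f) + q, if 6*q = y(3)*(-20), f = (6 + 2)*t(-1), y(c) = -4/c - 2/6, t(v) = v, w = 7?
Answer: 548/63 ≈ 8.6984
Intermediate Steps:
y(c) = -⅓ - 4/c (y(c) = -4/c - 2*⅙ = -4/c - ⅓ = -⅓ - 4/c)
f = -8 (f = (6 + 2)*(-1) = 8*(-1) = -8)
q = 50/9 (q = (((⅓)*(-12 - 1*3)/3)*(-20))/6 = (((⅓)*(⅓)*(-12 - 3))*(-20))/6 = (((⅓)*(⅓)*(-15))*(-20))/6 = (-5/3*(-20))/6 = (⅙)*(100/3) = 50/9 ≈ 5.5556)
o(K) = 22/7 (o(K) = 3 + 1/7 = 3 + ⅐ = 22/7)
o(f) + q = 22/7 + 50/9 = 548/63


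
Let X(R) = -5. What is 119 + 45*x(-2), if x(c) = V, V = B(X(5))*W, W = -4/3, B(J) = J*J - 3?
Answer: -1201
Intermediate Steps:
B(J) = -3 + J² (B(J) = J² - 3 = -3 + J²)
W = -4/3 (W = -4*⅓ = -4/3 ≈ -1.3333)
V = -88/3 (V = (-3 + (-5)²)*(-4/3) = (-3 + 25)*(-4/3) = 22*(-4/3) = -88/3 ≈ -29.333)
x(c) = -88/3
119 + 45*x(-2) = 119 + 45*(-88/3) = 119 - 1320 = -1201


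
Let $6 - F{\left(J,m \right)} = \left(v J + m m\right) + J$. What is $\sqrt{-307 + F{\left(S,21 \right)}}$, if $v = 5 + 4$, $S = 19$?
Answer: $2 i \sqrt{233} \approx 30.529 i$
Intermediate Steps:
$v = 9$
$F{\left(J,m \right)} = 6 - m^{2} - 10 J$ ($F{\left(J,m \right)} = 6 - \left(\left(9 J + m m\right) + J\right) = 6 - \left(\left(9 J + m^{2}\right) + J\right) = 6 - \left(\left(m^{2} + 9 J\right) + J\right) = 6 - \left(m^{2} + 10 J\right) = 6 - m^{2} - 10 J$)
$\sqrt{-307 + F{\left(S,21 \right)}} = \sqrt{-307 - 625} = \sqrt{-932} = 2 i \sqrt{233}$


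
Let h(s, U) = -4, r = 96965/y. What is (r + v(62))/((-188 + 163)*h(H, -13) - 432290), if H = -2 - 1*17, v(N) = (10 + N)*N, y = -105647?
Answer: -471511243/45659576930 ≈ -0.010327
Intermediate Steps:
r = -96965/105647 (r = 96965/(-105647) = 96965*(-1/105647) = -96965/105647 ≈ -0.91782)
v(N) = N*(10 + N)
H = -19 (H = -2 - 17 = -19)
(r + v(62))/((-188 + 163)*h(H, -13) - 432290) = (-96965/105647 + 62*(10 + 62))/((-188 + 163)*(-4) - 432290) = (-96965/105647 + 62*72)/(-25*(-4) - 432290) = (-96965/105647 + 4464)/(100 - 432290) = (471511243/105647)/(-432190) = (471511243/105647)*(-1/432190) = -471511243/45659576930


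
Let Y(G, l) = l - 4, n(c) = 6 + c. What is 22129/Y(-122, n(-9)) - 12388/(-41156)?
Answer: -227663602/72023 ≈ -3161.0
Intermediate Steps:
Y(G, l) = -4 + l
22129/Y(-122, n(-9)) - 12388/(-41156) = 22129/(-4 + (6 - 9)) - 12388/(-41156) = 22129/(-4 - 3) - 12388*(-1/41156) = 22129/(-7) + 3097/10289 = 22129*(-⅐) + 3097/10289 = -22129/7 + 3097/10289 = -227663602/72023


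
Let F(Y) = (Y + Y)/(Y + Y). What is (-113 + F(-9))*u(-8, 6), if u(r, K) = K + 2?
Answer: -896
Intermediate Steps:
u(r, K) = 2 + K
F(Y) = 1 (F(Y) = (2*Y)/((2*Y)) = (2*Y)*(1/(2*Y)) = 1)
(-113 + F(-9))*u(-8, 6) = (-113 + 1)*(2 + 6) = -112*8 = -896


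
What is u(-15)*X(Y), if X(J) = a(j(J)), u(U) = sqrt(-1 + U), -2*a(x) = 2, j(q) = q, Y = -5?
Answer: -4*I ≈ -4.0*I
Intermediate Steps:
a(x) = -1 (a(x) = -1/2*2 = -1)
X(J) = -1
u(-15)*X(Y) = sqrt(-1 - 15)*(-1) = sqrt(-16)*(-1) = (4*I)*(-1) = -4*I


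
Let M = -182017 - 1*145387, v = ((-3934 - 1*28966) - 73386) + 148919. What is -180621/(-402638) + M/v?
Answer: -124124876659/17165665854 ≈ -7.2310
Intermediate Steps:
v = 42633 (v = ((-3934 - 28966) - 73386) + 148919 = (-32900 - 73386) + 148919 = -106286 + 148919 = 42633)
M = -327404 (M = -182017 - 145387 = -327404)
-180621/(-402638) + M/v = -180621/(-402638) - 327404/42633 = -180621*(-1/402638) - 327404*1/42633 = 180621/402638 - 327404/42633 = -124124876659/17165665854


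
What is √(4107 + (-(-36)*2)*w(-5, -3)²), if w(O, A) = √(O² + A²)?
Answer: √6555 ≈ 80.963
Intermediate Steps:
w(O, A) = √(A² + O²)
√(4107 + (-(-36)*2)*w(-5, -3)²) = √(4107 + (-(-36)*2)*(√((-3)² + (-5)²))²) = √(4107 + (-9*(-8))*(√(9 + 25))²) = √(4107 + 72*(√34)²) = √(4107 + 72*34) = √(4107 + 2448) = √6555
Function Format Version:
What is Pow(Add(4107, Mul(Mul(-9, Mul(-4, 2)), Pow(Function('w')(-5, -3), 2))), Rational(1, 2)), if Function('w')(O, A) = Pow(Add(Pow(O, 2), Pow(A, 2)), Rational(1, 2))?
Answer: Pow(6555, Rational(1, 2)) ≈ 80.963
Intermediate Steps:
Function('w')(O, A) = Pow(Add(Pow(A, 2), Pow(O, 2)), Rational(1, 2))
Pow(Add(4107, Mul(Mul(-9, Mul(-4, 2)), Pow(Function('w')(-5, -3), 2))), Rational(1, 2)) = Pow(Add(4107, Mul(Mul(-9, Mul(-4, 2)), Pow(Pow(Add(Pow(-3, 2), Pow(-5, 2)), Rational(1, 2)), 2))), Rational(1, 2)) = Pow(Add(4107, Mul(Mul(-9, -8), Pow(Pow(Add(9, 25), Rational(1, 2)), 2))), Rational(1, 2)) = Pow(Add(4107, Mul(72, Pow(Pow(34, Rational(1, 2)), 2))), Rational(1, 2)) = Pow(Add(4107, Mul(72, 34)), Rational(1, 2)) = Pow(Add(4107, 2448), Rational(1, 2)) = Pow(6555, Rational(1, 2))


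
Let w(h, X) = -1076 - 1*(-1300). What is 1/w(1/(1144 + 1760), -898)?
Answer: 1/224 ≈ 0.0044643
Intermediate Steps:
w(h, X) = 224 (w(h, X) = -1076 + 1300 = 224)
1/w(1/(1144 + 1760), -898) = 1/224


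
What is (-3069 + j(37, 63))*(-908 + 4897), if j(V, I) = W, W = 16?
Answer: -12178417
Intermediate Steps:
j(V, I) = 16
(-3069 + j(37, 63))*(-908 + 4897) = (-3069 + 16)*(-908 + 4897) = -3053*3989 = -12178417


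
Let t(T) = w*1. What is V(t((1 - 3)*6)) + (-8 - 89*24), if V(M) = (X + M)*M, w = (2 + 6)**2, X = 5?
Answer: 2272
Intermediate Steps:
w = 64 (w = 8**2 = 64)
t(T) = 64 (t(T) = 64*1 = 64)
V(M) = M*(5 + M) (V(M) = (5 + M)*M = M*(5 + M))
V(t((1 - 3)*6)) + (-8 - 89*24) = 64*(5 + 64) + (-8 - 89*24) = 64*69 + (-8 - 2136) = 4416 - 2144 = 2272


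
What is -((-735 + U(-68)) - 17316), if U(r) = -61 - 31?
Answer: 18143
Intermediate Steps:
U(r) = -92
-((-735 + U(-68)) - 17316) = -((-735 - 92) - 17316) = -(-827 - 17316) = -1*(-18143) = 18143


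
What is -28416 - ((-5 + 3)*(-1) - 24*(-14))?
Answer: -28754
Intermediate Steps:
-28416 - ((-5 + 3)*(-1) - 24*(-14)) = -28416 - (-2*(-1) + 336) = -28416 - (2 + 336) = -28416 - 1*338 = -28416 - 338 = -28754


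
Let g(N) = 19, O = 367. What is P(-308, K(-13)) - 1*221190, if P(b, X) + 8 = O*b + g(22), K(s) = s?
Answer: -334215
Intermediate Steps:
P(b, X) = 11 + 367*b (P(b, X) = -8 + (367*b + 19) = -8 + (19 + 367*b) = 11 + 367*b)
P(-308, K(-13)) - 1*221190 = (11 + 367*(-308)) - 1*221190 = (11 - 113036) - 221190 = -113025 - 221190 = -334215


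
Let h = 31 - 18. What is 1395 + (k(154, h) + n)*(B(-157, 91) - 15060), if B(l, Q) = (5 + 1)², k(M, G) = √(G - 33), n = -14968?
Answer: 224880627 - 30048*I*√5 ≈ 2.2488e+8 - 67189.0*I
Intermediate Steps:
h = 13
k(M, G) = √(-33 + G)
B(l, Q) = 36 (B(l, Q) = 6² = 36)
1395 + (k(154, h) + n)*(B(-157, 91) - 15060) = 1395 + (√(-33 + 13) - 14968)*(36 - 15060) = 1395 + (√(-20) - 14968)*(-15024) = 1395 + (2*I*√5 - 14968)*(-15024) = 1395 + (-14968 + 2*I*√5)*(-15024) = 1395 + (224879232 - 30048*I*√5) = 224880627 - 30048*I*√5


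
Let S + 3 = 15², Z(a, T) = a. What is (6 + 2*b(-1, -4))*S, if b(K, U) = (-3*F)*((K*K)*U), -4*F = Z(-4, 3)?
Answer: 6660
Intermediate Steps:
F = 1 (F = -¼*(-4) = 1)
b(K, U) = -3*U*K² (b(K, U) = (-3*1)*((K*K)*U) = -3*K²*U = -3*U*K²)
S = 222 (S = -3 + 15² = -3 + 225 = 222)
(6 + 2*b(-1, -4))*S = (6 + 2*(-3*(-4)*(-1)²))*222 = (6 + 2*(-3*(-4)*1))*222 = (6 + 2*12)*222 = (6 + 24)*222 = 30*222 = 6660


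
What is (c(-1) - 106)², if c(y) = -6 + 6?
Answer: 11236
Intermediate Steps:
c(y) = 0
(c(-1) - 106)² = (0 - 106)² = (-106)² = 11236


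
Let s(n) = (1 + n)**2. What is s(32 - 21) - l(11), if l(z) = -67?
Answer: 211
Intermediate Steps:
s(32 - 21) - l(11) = (1 + (32 - 21))**2 - 1*(-67) = (1 + 11)**2 + 67 = 12**2 + 67 = 144 + 67 = 211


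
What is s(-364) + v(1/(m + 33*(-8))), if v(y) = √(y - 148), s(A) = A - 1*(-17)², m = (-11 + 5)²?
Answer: -653 + I*√1923465/114 ≈ -653.0 + 12.166*I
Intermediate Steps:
m = 36 (m = (-6)² = 36)
s(A) = -289 + A (s(A) = A - 1*289 = A - 289 = -289 + A)
v(y) = √(-148 + y)
s(-364) + v(1/(m + 33*(-8))) = (-289 - 364) + √(-148 + 1/(36 + 33*(-8))) = -653 + √(-148 + 1/(36 - 264)) = -653 + √(-148 + 1/(-228)) = -653 + √(-148 - 1/228) = -653 + √(-33745/228) = -653 + I*√1923465/114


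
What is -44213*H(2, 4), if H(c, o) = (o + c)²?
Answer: -1591668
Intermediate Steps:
H(c, o) = (c + o)²
-44213*H(2, 4) = -44213*(2 + 4)² = -44213*6² = -44213*36 = -1591668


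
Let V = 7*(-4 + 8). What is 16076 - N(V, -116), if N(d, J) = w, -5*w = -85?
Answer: 16059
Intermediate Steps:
V = 28 (V = 7*4 = 28)
w = 17 (w = -1/5*(-85) = 17)
N(d, J) = 17
16076 - N(V, -116) = 16076 - 1*17 = 16076 - 17 = 16059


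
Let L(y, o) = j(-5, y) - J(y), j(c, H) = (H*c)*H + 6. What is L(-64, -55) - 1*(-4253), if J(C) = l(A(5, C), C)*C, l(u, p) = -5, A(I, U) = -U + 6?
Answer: -16541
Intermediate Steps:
j(c, H) = 6 + c*H**2 (j(c, H) = c*H**2 + 6 = 6 + c*H**2)
A(I, U) = 6 - U
J(C) = -5*C
L(y, o) = 6 - 5*y**2 + 5*y (L(y, o) = (6 - 5*y**2) - (-5)*y = (6 - 5*y**2) + 5*y = 6 - 5*y**2 + 5*y)
L(-64, -55) - 1*(-4253) = (6 - 5*(-64)**2 + 5*(-64)) - 1*(-4253) = (6 - 5*4096 - 320) + 4253 = (6 - 20480 - 320) + 4253 = -20794 + 4253 = -16541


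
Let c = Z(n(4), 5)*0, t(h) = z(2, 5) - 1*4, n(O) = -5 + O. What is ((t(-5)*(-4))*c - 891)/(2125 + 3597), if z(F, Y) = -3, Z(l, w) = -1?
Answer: -891/5722 ≈ -0.15571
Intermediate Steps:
t(h) = -7 (t(h) = -3 - 1*4 = -3 - 4 = -7)
c = 0 (c = -1*0 = 0)
((t(-5)*(-4))*c - 891)/(2125 + 3597) = (-7*(-4)*0 - 891)/(2125 + 3597) = (28*0 - 891)/5722 = (0 - 891)*(1/5722) = -891*1/5722 = -891/5722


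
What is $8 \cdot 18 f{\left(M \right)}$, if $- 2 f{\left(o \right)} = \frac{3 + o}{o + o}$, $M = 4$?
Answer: $-63$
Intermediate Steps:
$f{\left(o \right)} = - \frac{3 + o}{4 o}$ ($f{\left(o \right)} = - \frac{\left(3 + o\right) \frac{1}{o + o}}{2} = - \frac{\left(3 + o\right) \frac{1}{2 o}}{2} = - \frac{\frac{1}{2} \frac{1}{o} \left(3 + o\right)}{2} = - \frac{3 + o}{4 o}$)
$8 \cdot 18 f{\left(M \right)} = 8 \cdot 18 \frac{-3 - 4}{4 \cdot 4} = 144 \cdot \frac{1}{4} \cdot \frac{1}{4} \left(-3 - 4\right) = 144 \cdot \frac{1}{4} \cdot \frac{1}{4} \left(-7\right) = 144 \left(- \frac{7}{16}\right) = -63$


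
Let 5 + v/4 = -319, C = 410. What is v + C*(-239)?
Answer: -99286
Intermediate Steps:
v = -1296 (v = -20 + 4*(-319) = -20 - 1276 = -1296)
v + C*(-239) = -1296 + 410*(-239) = -1296 - 97990 = -99286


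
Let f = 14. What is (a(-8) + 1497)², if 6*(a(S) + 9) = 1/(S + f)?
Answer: 2869637761/1296 ≈ 2.2142e+6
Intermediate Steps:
a(S) = -9 + 1/(6*(14 + S)) (a(S) = -9 + 1/(6*(S + 14)) = -9 + 1/(6*(14 + S)))
(a(-8) + 1497)² = ((-755 - 54*(-8))/(6*(14 - 8)) + 1497)² = ((⅙)*(-755 + 432)/6 + 1497)² = ((⅙)*(⅙)*(-323) + 1497)² = (-323/36 + 1497)² = (53569/36)² = 2869637761/1296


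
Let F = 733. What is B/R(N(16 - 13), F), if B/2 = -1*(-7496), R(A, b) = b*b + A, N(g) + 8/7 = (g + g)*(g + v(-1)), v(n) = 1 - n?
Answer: 104944/3761225 ≈ 0.027902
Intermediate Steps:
N(g) = -8/7 + 2*g*(2 + g) (N(g) = -8/7 + (g + g)*(g + (1 - 1*(-1))) = -8/7 + (2*g)*(g + (1 + 1)) = -8/7 + (2*g)*(g + 2) = -8/7 + (2*g)*(2 + g) = -8/7 + 2*g*(2 + g))
R(A, b) = A + b² (R(A, b) = b² + A = A + b²)
B = 14992 (B = 2*(-1*(-7496)) = 2*7496 = 14992)
B/R(N(16 - 13), F) = 14992/((-8/7 + 2*(16 - 13)² + 4*(16 - 13)) + 733²) = 14992/((-8/7 + 2*3² + 4*3) + 537289) = 14992/((-8/7 + 2*9 + 12) + 537289) = 14992/((-8/7 + 18 + 12) + 537289) = 14992/(202/7 + 537289) = 14992/(3761225/7) = 14992*(7/3761225) = 104944/3761225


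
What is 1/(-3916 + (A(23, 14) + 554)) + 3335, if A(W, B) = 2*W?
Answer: 11058859/3316 ≈ 3335.0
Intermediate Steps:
1/(-3916 + (A(23, 14) + 554)) + 3335 = 1/(-3916 + (2*23 + 554)) + 3335 = 1/(-3916 + (46 + 554)) + 3335 = 1/(-3916 + 600) + 3335 = 1/(-3316) + 3335 = -1/3316 + 3335 = 11058859/3316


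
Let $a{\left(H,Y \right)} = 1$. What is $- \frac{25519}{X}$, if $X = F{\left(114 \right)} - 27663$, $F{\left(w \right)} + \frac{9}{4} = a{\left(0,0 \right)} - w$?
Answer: $\frac{102076}{111113} \approx 0.91867$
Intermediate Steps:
$F{\left(w \right)} = - \frac{5}{4} - w$ ($F{\left(w \right)} = - \frac{9}{4} - \left(-1 + w\right) = - \frac{5}{4} - w$)
$X = - \frac{111113}{4}$ ($X = \left(- \frac{5}{4} - 114\right) - 27663 = - \frac{461}{4} - 27663 = - \frac{111113}{4} \approx -27778.0$)
$- \frac{25519}{X} = - \frac{25519}{- \frac{111113}{4}} = \left(-25519\right) \left(- \frac{4}{111113}\right) = \frac{102076}{111113}$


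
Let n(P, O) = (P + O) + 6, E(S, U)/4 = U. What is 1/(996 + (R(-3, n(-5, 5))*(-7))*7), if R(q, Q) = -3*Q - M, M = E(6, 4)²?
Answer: 1/14422 ≈ 6.9338e-5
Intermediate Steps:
E(S, U) = 4*U
n(P, O) = 6 + O + P (n(P, O) = (O + P) + 6 = 6 + O + P)
M = 256 (M = (4*4)² = 16² = 256)
R(q, Q) = -256 - 3*Q (R(q, Q) = -3*Q - 1*256 = -3*Q - 256 = -256 - 3*Q)
1/(996 + (R(-3, n(-5, 5))*(-7))*7) = 1/(996 + ((-256 - 3*(6 + 5 - 5))*(-7))*7) = 1/(996 + ((-256 - 3*6)*(-7))*7) = 1/(996 + ((-256 - 18)*(-7))*7) = 1/(996 - 274*(-7)*7) = 1/(996 + 1918*7) = 1/(996 + 13426) = 1/14422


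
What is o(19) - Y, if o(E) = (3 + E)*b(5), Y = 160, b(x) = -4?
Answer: -248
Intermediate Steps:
o(E) = -12 - 4*E (o(E) = (3 + E)*(-4) = -12 - 4*E)
o(19) - Y = (-12 - 4*19) - 1*160 = (-12 - 76) - 160 = -88 - 160 = -248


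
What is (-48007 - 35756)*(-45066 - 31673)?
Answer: 6427888857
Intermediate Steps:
(-48007 - 35756)*(-45066 - 31673) = -83763*(-76739) = 6427888857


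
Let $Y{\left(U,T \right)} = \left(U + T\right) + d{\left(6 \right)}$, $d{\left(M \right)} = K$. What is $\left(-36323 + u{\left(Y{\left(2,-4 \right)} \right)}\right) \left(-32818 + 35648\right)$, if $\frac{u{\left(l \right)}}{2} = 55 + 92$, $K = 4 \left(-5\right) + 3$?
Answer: $-101962070$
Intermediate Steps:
$K = -17$ ($K = -20 + 3 = -17$)
$d{\left(M \right)} = -17$
$Y{\left(U,T \right)} = -17 + T + U$ ($Y{\left(U,T \right)} = \left(U + T\right) - 17 = \left(T + U\right) - 17 = -17 + T + U$)
$u{\left(l \right)} = 294$ ($u{\left(l \right)} = 2 \left(55 + 92\right) = 2 \cdot 147 = 294$)
$\left(-36323 + u{\left(Y{\left(2,-4 \right)} \right)}\right) \left(-32818 + 35648\right) = \left(-36323 + 294\right) \left(-32818 + 35648\right) = \left(-36029\right) 2830 = -101962070$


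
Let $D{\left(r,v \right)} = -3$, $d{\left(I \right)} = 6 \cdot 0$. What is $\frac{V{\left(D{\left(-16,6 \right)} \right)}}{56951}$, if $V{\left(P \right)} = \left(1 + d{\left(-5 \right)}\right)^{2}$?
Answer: $\frac{1}{56951} \approx 1.7559 \cdot 10^{-5}$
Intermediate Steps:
$d{\left(I \right)} = 0$
$V{\left(P \right)} = 1$ ($V{\left(P \right)} = \left(1 + 0\right)^{2} = 1^{2} = 1$)
$\frac{V{\left(D{\left(-16,6 \right)} \right)}}{56951} = 1 \cdot \frac{1}{56951} = \frac{1}{56951}$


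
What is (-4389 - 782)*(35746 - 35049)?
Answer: -3604187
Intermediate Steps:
(-4389 - 782)*(35746 - 35049) = -5171*697 = -3604187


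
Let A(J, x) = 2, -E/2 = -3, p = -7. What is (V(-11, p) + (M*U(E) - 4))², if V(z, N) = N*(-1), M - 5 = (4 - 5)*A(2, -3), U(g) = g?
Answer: 441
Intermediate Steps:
E = 6 (E = -2*(-3) = 6)
M = 3 (M = 5 + (4 - 5)*2 = 5 - 1*2 = 5 - 2 = 3)
V(z, N) = -N
(V(-11, p) + (M*U(E) - 4))² = (-1*(-7) + (3*6 - 4))² = (7 + (18 - 4))² = (7 + 14)² = 21² = 441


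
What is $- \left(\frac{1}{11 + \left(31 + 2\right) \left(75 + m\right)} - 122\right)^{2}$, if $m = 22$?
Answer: $- \frac{153556610769}{10316944} \approx -14884.0$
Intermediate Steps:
$- \left(\frac{1}{11 + \left(31 + 2\right) \left(75 + m\right)} - 122\right)^{2} = - \left(\frac{1}{11 + \left(31 + 2\right) \left(75 + 22\right)} - 122\right)^{2} = - \left(\frac{1}{11 + 33 \cdot 97} - 122\right)^{2} = - \left(\frac{1}{11 + 3201} - 122\right)^{2} = - \left(\frac{1}{3212} - 122\right)^{2} = - \left(- \frac{391863}{3212}\right)^{2} = \left(-1\right) \frac{153556610769}{10316944} = - \frac{153556610769}{10316944}$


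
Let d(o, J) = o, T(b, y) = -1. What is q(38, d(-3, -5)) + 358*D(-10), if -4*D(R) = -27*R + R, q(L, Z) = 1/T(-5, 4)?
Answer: -23271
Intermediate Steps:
q(L, Z) = -1 (q(L, Z) = 1/(-1) = -1)
D(R) = 13*R/2 (D(R) = -(-27*R + R)/4 = -(-13)*R/2 = 13*R/2)
q(38, d(-3, -5)) + 358*D(-10) = -1 + 358*((13/2)*(-10)) = -1 + 358*(-65) = -1 - 23270 = -23271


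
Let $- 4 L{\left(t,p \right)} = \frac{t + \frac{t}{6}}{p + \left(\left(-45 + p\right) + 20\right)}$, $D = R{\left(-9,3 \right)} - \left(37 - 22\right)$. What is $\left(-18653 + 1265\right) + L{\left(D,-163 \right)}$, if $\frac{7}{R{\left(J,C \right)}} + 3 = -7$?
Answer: $- \frac{1464766219}{84240} \approx -17388.0$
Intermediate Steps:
$R{\left(J,C \right)} = - \frac{7}{10}$ ($R{\left(J,C \right)} = \frac{7}{-3 - 7} = \frac{7}{-10} = 7 \left(- \frac{1}{10}\right) = - \frac{7}{10}$)
$D = - \frac{157}{10}$ ($D = - \frac{7}{10} - \left(37 - 22\right) = - \frac{7}{10} - 15 = - \frac{157}{10} \approx -15.7$)
$L{\left(t,p \right)} = - \frac{7 t}{24 \left(-25 + 2 p\right)}$ ($L{\left(t,p \right)} = - \frac{\left(t + \frac{t}{6}\right) \frac{1}{p + \left(\left(-45 + p\right) + 20\right)}}{4} = - \frac{\left(t + t \frac{1}{6}\right) \frac{1}{p + \left(-25 + p\right)}}{4} = - \frac{\left(t + \frac{t}{6}\right) \frac{1}{-25 + 2 p}}{4} = - \frac{\frac{7 t}{6} \frac{1}{-25 + 2 p}}{4} = - \frac{\frac{7}{6} t \frac{1}{-25 + 2 p}}{4} = - \frac{7 t}{24 \left(-25 + 2 p\right)}$)
$\left(-18653 + 1265\right) + L{\left(D,-163 \right)} = \left(-18653 + 1265\right) - - \frac{1099}{10 \left(-600 + 48 \left(-163\right)\right)} = -17388 - - \frac{1099}{10 \left(-600 - 7824\right)} = -17388 - - \frac{1099}{10 \left(-8424\right)} = -17388 - \left(- \frac{1099}{10}\right) \left(- \frac{1}{8424}\right) = -17388 - \frac{1099}{84240} = - \frac{1464766219}{84240}$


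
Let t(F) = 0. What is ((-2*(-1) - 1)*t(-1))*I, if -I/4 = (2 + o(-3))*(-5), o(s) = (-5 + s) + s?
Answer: 0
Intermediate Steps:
o(s) = -5 + 2*s
I = -180 (I = -4*(2 + (-5 + 2*(-3)))*(-5) = -4*(2 + (-5 - 6))*(-5) = -4*(2 - 11)*(-5) = -(-36)*(-5) = -4*45 = -180)
((-2*(-1) - 1)*t(-1))*I = ((-2*(-1) - 1)*0)*(-180) = ((2 - 1)*0)*(-180) = (1*0)*(-180) = 0*(-180) = 0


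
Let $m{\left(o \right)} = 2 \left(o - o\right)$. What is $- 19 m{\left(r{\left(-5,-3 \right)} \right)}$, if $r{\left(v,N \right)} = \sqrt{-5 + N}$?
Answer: $0$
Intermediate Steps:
$m{\left(o \right)} = 0$ ($m{\left(o \right)} = 2 \cdot 0 = 0$)
$- 19 m{\left(r{\left(-5,-3 \right)} \right)} = \left(-19\right) 0 = 0$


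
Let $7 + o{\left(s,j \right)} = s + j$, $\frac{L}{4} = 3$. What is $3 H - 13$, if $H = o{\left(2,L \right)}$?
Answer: $8$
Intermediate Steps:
$L = 12$ ($L = 4 \cdot 3 = 12$)
$o{\left(s,j \right)} = -7 + j + s$ ($o{\left(s,j \right)} = -7 + \left(s + j\right) = -7 + \left(j + s\right) = -7 + j + s$)
$H = 7$ ($H = -7 + 12 + 2 = 7$)
$3 H - 13 = 3 \cdot 7 - 13 = 21 - 13 = 8$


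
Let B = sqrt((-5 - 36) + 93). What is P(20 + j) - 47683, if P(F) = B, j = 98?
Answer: -47683 + 2*sqrt(13) ≈ -47676.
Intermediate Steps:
B = 2*sqrt(13) (B = sqrt(-41 + 93) = sqrt(52) = 2*sqrt(13) ≈ 7.2111)
P(F) = 2*sqrt(13)
P(20 + j) - 47683 = 2*sqrt(13) - 47683 = -47683 + 2*sqrt(13)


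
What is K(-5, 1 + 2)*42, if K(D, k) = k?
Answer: 126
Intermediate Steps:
K(-5, 1 + 2)*42 = (1 + 2)*42 = 3*42 = 126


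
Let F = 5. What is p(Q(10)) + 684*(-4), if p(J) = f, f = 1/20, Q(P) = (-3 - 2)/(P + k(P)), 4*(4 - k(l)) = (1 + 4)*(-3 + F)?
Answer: -54719/20 ≈ -2735.9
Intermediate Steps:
k(l) = 3/2 (k(l) = 4 - (1 + 4)*(-3 + 5)/4 = 4 - 5*2/4 = 4 - ¼*10 = 4 - 5/2 = 3/2)
Q(P) = -5/(3/2 + P) (Q(P) = (-3 - 2)/(P + 3/2) = -5/(3/2 + P))
f = 1/20 ≈ 0.050000
p(J) = 1/20
p(Q(10)) + 684*(-4) = 1/20 + 684*(-4) = 1/20 - 2736 = -54719/20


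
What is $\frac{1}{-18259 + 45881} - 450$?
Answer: $- \frac{12429899}{27622} \approx -450.0$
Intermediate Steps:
$\frac{1}{-18259 + 45881} - 450 = \frac{1}{27622} - 450 = - \frac{12429899}{27622}$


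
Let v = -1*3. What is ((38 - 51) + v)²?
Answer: 256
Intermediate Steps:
v = -3
((38 - 51) + v)² = ((38 - 51) - 3)² = (-13 - 3)² = (-16)² = 256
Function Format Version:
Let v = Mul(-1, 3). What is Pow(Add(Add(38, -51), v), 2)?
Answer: 256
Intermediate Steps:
v = -3
Pow(Add(Add(38, -51), v), 2) = Pow(Add(Add(38, -51), -3), 2) = Pow(Add(-13, -3), 2) = Pow(-16, 2) = 256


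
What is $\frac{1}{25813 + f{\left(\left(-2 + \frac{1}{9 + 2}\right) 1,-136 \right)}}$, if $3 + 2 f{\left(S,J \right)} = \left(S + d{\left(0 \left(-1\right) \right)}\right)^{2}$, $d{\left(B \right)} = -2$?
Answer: $\frac{121}{3124116} \approx 3.8731 \cdot 10^{-5}$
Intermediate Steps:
$f{\left(S,J \right)} = - \frac{3}{2} + \frac{\left(-2 + S\right)^{2}}{2}$ ($f{\left(S,J \right)} = - \frac{3}{2} + \frac{\left(S - 2\right)^{2}}{2} = - \frac{3}{2} + \frac{\left(-2 + S\right)^{2}}{2}$)
$\frac{1}{25813 + f{\left(\left(-2 + \frac{1}{9 + 2}\right) 1,-136 \right)}} = \frac{1}{25813 - \left(\frac{3}{2} - \frac{\left(-2 + \left(-2 + \frac{1}{9 + 2}\right) 1\right)^{2}}{2}\right)} = \frac{1}{25813 - \left(\frac{3}{2} - \frac{\left(-2 + \left(-2 + \frac{1}{11}\right) 1\right)^{2}}{2}\right)} = \frac{1}{25813 - \left(\frac{3}{2} - \frac{\left(-2 - \frac{21}{11}\right)^{2}}{2}\right)} = \frac{1}{25813 - \left(\frac{3}{2} - \frac{\left(- \frac{43}{11}\right)^{2}}{2}\right)} = \frac{1}{25813 + \left(- \frac{3}{2} + \frac{1}{2} \cdot \frac{1849}{121}\right)} = \frac{1}{25813 + \left(- \frac{3}{2} + \frac{1849}{242}\right)} = \frac{1}{25813 + \frac{743}{121}} = \frac{1}{\frac{3124116}{121}} = \frac{121}{3124116}$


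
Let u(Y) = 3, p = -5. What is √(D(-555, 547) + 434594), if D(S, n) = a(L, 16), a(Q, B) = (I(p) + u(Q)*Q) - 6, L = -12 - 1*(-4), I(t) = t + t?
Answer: √434554 ≈ 659.21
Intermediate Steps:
I(t) = 2*t
L = -8 (L = -12 + 4 = -8)
a(Q, B) = -16 + 3*Q (a(Q, B) = (2*(-5) + 3*Q) - 6 = (-10 + 3*Q) - 6 = -16 + 3*Q)
D(S, n) = -40 (D(S, n) = -16 + 3*(-8) = -16 - 24 = -40)
√(D(-555, 547) + 434594) = √(-40 + 434594) = √434554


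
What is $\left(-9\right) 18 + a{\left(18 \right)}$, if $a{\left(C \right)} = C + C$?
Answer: $-126$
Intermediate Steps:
$a{\left(C \right)} = 2 C$
$\left(-9\right) 18 + a{\left(18 \right)} = \left(-9\right) 18 + 2 \cdot 18 = -162 + 36 = -126$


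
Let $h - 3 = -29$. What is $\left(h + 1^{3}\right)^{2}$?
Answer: $625$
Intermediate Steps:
$h = -26$ ($h = 3 - 29 = -26$)
$\left(h + 1^{3}\right)^{2} = \left(-26 + 1^{3}\right)^{2} = \left(-26 + 1\right)^{2} = \left(-25\right)^{2} = 625$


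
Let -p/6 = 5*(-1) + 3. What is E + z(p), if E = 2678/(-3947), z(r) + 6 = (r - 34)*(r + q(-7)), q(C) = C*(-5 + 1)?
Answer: -3499720/3947 ≈ -886.68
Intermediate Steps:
q(C) = -4*C (q(C) = C*(-4) = -4*C)
p = 12 (p = -6*(5*(-1) + 3) = -6*(-5 + 3) = -6*(-2) = 12)
z(r) = -6 + (-34 + r)*(28 + r) (z(r) = -6 + (r - 34)*(r - 4*(-7)) = -6 + (-34 + r)*(r + 28) = -6 + (-34 + r)*(28 + r))
E = -2678/3947 (E = 2678*(-1/3947) = -2678/3947 ≈ -0.67849)
E + z(p) = -2678/3947 + (-958 + 12² - 6*12) = -2678/3947 + (-958 + 144 - 72) = -2678/3947 - 886 = -3499720/3947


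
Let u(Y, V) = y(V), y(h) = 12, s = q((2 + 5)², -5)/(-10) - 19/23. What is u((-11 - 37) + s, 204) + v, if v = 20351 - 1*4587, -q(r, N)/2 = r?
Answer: 15776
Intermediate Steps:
q(r, N) = -2*r
s = 1032/115 (s = -2*(2 + 5)²/(-10) - 19/23 = -2*7²*(-⅒) - 19*1/23 = -2*49*(-⅒) - 19/23 = -98*(-⅒) - 19/23 = 49/5 - 19/23 = 1032/115 ≈ 8.9739)
v = 15764 (v = 20351 - 4587 = 15764)
u(Y, V) = 12
u((-11 - 37) + s, 204) + v = 12 + 15764 = 15776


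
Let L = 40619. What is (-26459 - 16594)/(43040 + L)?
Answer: -43053/83659 ≈ -0.51462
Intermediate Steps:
(-26459 - 16594)/(43040 + L) = (-26459 - 16594)/(43040 + 40619) = -43053/83659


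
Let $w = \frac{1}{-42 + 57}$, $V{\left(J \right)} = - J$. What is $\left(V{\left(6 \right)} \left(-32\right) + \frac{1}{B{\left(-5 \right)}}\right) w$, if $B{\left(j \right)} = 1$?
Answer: $\frac{193}{15} \approx 12.867$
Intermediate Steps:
$w = \frac{1}{15} \approx 0.066667$
$\left(V{\left(6 \right)} \left(-32\right) + \frac{1}{B{\left(-5 \right)}}\right) w = \left(\left(-1\right) 6 \left(-32\right) + 1^{-1}\right) \frac{1}{15} = \left(\left(-6\right) \left(-32\right) + 1\right) \frac{1}{15} = \left(192 + 1\right) \frac{1}{15} = 193 \cdot \frac{1}{15} = \frac{193}{15}$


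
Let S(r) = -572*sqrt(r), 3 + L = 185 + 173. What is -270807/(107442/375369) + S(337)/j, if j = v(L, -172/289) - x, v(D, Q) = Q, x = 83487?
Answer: -11294728087/11938 + 165308*sqrt(337)/24127915 ≈ -9.4612e+5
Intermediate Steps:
L = 355 (L = -3 + (185 + 173) = -3 + 358 = 355)
j = -24127915/289 (j = -172/289 - 1*83487 = -172*1/289 - 83487 = -172/289 - 83487 = -24127915/289 ≈ -83488.)
-270807/(107442/375369) + S(337)/j = -270807/(107442/375369) + (-572*sqrt(337))/(-24127915/289) = -270807/(107442*(1/375369)) - 572*sqrt(337)*(-289/24127915) = -270807/35814/125123 + 165308*sqrt(337)/24127915 = -270807*125123/35814 + 165308*sqrt(337)/24127915 = -11294728087/11938 + 165308*sqrt(337)/24127915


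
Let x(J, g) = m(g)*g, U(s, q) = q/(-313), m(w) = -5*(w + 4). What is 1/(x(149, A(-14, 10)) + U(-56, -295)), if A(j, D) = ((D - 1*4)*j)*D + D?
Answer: -313/1072932405 ≈ -2.9172e-7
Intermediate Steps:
m(w) = -20 - 5*w (m(w) = -5*(4 + w) = -20 - 5*w)
U(s, q) = -q/313 (U(s, q) = q*(-1/313) = -q/313)
A(j, D) = D + D*j*(-4 + D) (A(j, D) = ((D - 4)*j)*D + D = ((-4 + D)*j)*D + D = (j*(-4 + D))*D + D = D*j*(-4 + D) + D = D + D*j*(-4 + D))
x(J, g) = g*(-20 - 5*g) (x(J, g) = (-20 - 5*g)*g = g*(-20 - 5*g))
1/(x(149, A(-14, 10)) + U(-56, -295)) = 1/(-5*10*(1 - 4*(-14) + 10*(-14))*(4 + 10*(1 - 4*(-14) + 10*(-14))) - 1/313*(-295)) = 1/(-5*10*(1 + 56 - 140)*(4 + 10*(1 + 56 - 140)) + 295/313) = 1/(-5*10*(-83)*(4 + 10*(-83)) + 295/313) = 1/(-5*(-830)*(4 - 830) + 295/313) = 1/(-5*(-830)*(-826) + 295/313) = 1/(-3427900 + 295/313) = 1/(-1072932405/313) = -313/1072932405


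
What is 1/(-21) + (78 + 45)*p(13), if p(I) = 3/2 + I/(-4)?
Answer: -18085/84 ≈ -215.30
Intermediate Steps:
p(I) = 3/2 - I/4 (p(I) = 3*(½) + I*(-¼) = 3/2 - I/4)
1/(-21) + (78 + 45)*p(13) = 1/(-21) + (78 + 45)*(3/2 - ¼*13) = -1/21 + 123*(3/2 - 13/4) = -1/21 + 123*(-7/4) = -1/21 - 861/4 = -18085/84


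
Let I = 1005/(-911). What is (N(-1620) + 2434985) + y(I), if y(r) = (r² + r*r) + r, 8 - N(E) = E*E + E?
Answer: -155847270332/829921 ≈ -1.8779e+5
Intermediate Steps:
N(E) = 8 - E - E² (N(E) = 8 - (E*E + E) = 8 - (E² + E) = 8 - (E + E²) = 8 + (-E - E²) = 8 - E - E²)
I = -1005/911 (I = 1005*(-1/911) = -1005/911 ≈ -1.1032)
y(r) = r + 2*r² (y(r) = (r² + r²) + r = 2*r² + r = r + 2*r²)
(N(-1620) + 2434985) + y(I) = ((8 - 1*(-1620) - 1*(-1620)²) + 2434985) - 1005*(1 + 2*(-1005/911))/911 = ((8 + 1620 - 1*2624400) + 2434985) - 1005*(1 - 2010/911)/911 = ((8 + 1620 - 2624400) + 2434985) - 1005/911*(-1099/911) = (-2622772 + 2434985) + 1104495/829921 = -187787 + 1104495/829921 = -155847270332/829921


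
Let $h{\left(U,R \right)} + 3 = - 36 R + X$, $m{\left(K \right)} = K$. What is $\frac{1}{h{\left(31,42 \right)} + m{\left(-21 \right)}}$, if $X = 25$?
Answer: $- \frac{1}{1511} \approx -0.00066181$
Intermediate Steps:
$h{\left(U,R \right)} = 22 - 36 R$ ($h{\left(U,R \right)} = -3 - \left(-25 + 36 R\right) = 22 - 36 R$)
$\frac{1}{h{\left(31,42 \right)} + m{\left(-21 \right)}} = \frac{1}{\left(22 - 1512\right) - 21} = \frac{1}{-1490 - 21} = \frac{1}{-1511} = - \frac{1}{1511}$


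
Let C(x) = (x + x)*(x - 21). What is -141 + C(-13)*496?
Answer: 438323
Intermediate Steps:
C(x) = 2*x*(-21 + x) (C(x) = (2*x)*(-21 + x) = 2*x*(-21 + x))
-141 + C(-13)*496 = -141 + (2*(-13)*(-21 - 13))*496 = -141 + (2*(-13)*(-34))*496 = -141 + 884*496 = -141 + 438464 = 438323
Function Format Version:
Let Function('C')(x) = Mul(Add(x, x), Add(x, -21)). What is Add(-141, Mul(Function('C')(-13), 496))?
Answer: 438323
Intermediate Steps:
Function('C')(x) = Mul(2, x, Add(-21, x)) (Function('C')(x) = Mul(Mul(2, x), Add(-21, x)) = Mul(2, x, Add(-21, x)))
Add(-141, Mul(Function('C')(-13), 496)) = Add(-141, Mul(Mul(2, -13, Add(-21, -13)), 496)) = Add(-141, Mul(Mul(2, -13, -34), 496)) = Add(-141, Mul(884, 496)) = Add(-141, 438464) = 438323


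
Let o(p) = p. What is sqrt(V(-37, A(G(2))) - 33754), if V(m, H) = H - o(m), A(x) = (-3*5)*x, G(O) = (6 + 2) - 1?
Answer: 3*I*sqrt(3758) ≈ 183.91*I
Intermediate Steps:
G(O) = 7 (G(O) = 8 - 1 = 7)
A(x) = -15*x
V(m, H) = H - m
sqrt(V(-37, A(G(2))) - 33754) = sqrt((-15*7 - 1*(-37)) - 33754) = sqrt((-105 + 37) - 33754) = sqrt(-68 - 33754) = sqrt(-33822) = 3*I*sqrt(3758)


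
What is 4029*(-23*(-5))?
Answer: 463335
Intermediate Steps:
4029*(-23*(-5)) = 4029*115 = 463335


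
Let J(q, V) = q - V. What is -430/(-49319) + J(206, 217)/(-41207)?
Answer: 18261519/2032288033 ≈ 0.0089857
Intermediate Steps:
-430/(-49319) + J(206, 217)/(-41207) = -430/(-49319) + (206 - 1*217)/(-41207) = -430*(-1/49319) + (206 - 217)*(-1/41207) = 430/49319 - 11*(-1/41207) = 430/49319 + 11/41207 = 18261519/2032288033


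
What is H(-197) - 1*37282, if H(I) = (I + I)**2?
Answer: 117954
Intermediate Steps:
H(I) = 4*I**2 (H(I) = (2*I)**2 = 4*I**2)
H(-197) - 1*37282 = 4*(-197)**2 - 1*37282 = 4*38809 - 37282 = 155236 - 37282 = 117954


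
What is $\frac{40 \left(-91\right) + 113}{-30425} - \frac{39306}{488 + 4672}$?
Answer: $- \frac{39256191}{5233100} \approx -7.5015$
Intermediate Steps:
$\frac{40 \left(-91\right) + 113}{-30425} - \frac{39306}{488 + 4672} = \left(-3640 + 113\right) \left(- \frac{1}{30425}\right) - \frac{39306}{5160} = \left(-3527\right) \left(- \frac{1}{30425}\right) - \frac{6551}{860} = \frac{3527}{30425} - \frac{6551}{860} = - \frac{39256191}{5233100}$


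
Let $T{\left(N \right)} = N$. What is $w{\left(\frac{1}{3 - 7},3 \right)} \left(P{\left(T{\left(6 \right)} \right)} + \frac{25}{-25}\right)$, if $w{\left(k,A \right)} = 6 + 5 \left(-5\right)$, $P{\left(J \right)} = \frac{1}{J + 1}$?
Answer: $\frac{114}{7} \approx 16.286$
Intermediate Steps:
$P{\left(J \right)} = \frac{1}{1 + J}$
$w{\left(k,A \right)} = -19$ ($w{\left(k,A \right)} = 6 - 25 = -19$)
$w{\left(\frac{1}{3 - 7},3 \right)} \left(P{\left(T{\left(6 \right)} \right)} + \frac{25}{-25}\right) = - 19 \left(\frac{1}{1 + 6} + \frac{25}{-25}\right) = - 19 \left(\frac{1}{7} + 25 \left(- \frac{1}{25}\right)\right) = - 19 \left(\frac{1}{7} - 1\right) = \left(-19\right) \left(- \frac{6}{7}\right) = \frac{114}{7}$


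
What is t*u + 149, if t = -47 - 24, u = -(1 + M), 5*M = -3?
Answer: 887/5 ≈ 177.40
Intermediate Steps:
M = -⅗ (M = (⅕)*(-3) = -⅗ ≈ -0.60000)
u = -⅖ (u = -(1 - ⅗) = -1*⅖ = -⅖ ≈ -0.40000)
t = -71
t*u + 149 = -71*(-⅖) + 149 = 142/5 + 149 = 887/5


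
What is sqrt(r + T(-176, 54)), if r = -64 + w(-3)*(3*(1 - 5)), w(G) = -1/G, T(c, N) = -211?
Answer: 3*I*sqrt(31) ≈ 16.703*I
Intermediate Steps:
r = -68 (r = -64 + (-1/(-3))*(3*(1 - 5)) = -64 + (-1*(-1/3))*(3*(-4)) = -64 + (1/3)*(-12) = -64 - 4 = -68)
sqrt(r + T(-176, 54)) = sqrt(-68 - 211) = sqrt(-279) = 3*I*sqrt(31)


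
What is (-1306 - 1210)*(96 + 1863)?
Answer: -4928844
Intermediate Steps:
(-1306 - 1210)*(96 + 1863) = -2516*1959 = -4928844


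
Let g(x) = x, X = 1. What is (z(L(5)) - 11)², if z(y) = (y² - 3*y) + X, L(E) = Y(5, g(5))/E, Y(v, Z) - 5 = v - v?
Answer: 144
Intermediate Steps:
Y(v, Z) = 5 (Y(v, Z) = 5 + (v - v) = 5 + 0 = 5)
L(E) = 5/E
z(y) = 1 + y² - 3*y (z(y) = (y² - 3*y) + 1 = 1 + y² - 3*y)
(z(L(5)) - 11)² = ((1 + (5/5)² - 15/5) - 11)² = ((1 + (5*(⅕))² - 15/5) - 11)² = ((1 + 1² - 3*1) - 11)² = ((1 + 1 - 3) - 11)² = (-1 - 11)² = (-12)² = 144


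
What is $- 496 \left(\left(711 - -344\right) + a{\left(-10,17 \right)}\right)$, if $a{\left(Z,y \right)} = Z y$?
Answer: $-438960$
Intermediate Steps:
$- 496 \left(\left(711 - -344\right) + a{\left(-10,17 \right)}\right) = - 496 \left(\left(711 - -344\right) - 170\right) = - 496 \left(\left(711 + 344\right) - 170\right) = - 496 \left(1055 - 170\right) = \left(-496\right) 885 = -438960$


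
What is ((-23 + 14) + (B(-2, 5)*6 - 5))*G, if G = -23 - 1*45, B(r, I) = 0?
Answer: 952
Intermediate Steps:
G = -68 (G = -23 - 45 = -68)
((-23 + 14) + (B(-2, 5)*6 - 5))*G = ((-23 + 14) + (0*6 - 5))*(-68) = (-9 + (0 - 5))*(-68) = (-9 - 5)*(-68) = -14*(-68) = 952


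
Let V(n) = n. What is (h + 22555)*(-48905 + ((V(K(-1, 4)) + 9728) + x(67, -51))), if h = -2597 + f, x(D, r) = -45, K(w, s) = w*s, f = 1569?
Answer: -844418102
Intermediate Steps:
K(w, s) = s*w
h = -1028 (h = -2597 + 1569 = -1028)
(h + 22555)*(-48905 + ((V(K(-1, 4)) + 9728) + x(67, -51))) = (-1028 + 22555)*(-48905 + ((4*(-1) + 9728) - 45)) = 21527*(-48905 + ((-4 + 9728) - 45)) = 21527*(-48905 + (9724 - 45)) = 21527*(-48905 + 9679) = 21527*(-39226) = -844418102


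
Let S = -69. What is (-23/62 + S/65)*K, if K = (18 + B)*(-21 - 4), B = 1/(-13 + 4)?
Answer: 4647265/7254 ≈ 640.65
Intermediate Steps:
B = -⅑ (B = 1/(-9) = -⅑ ≈ -0.11111)
K = -4025/9 (K = (18 - ⅑)*(-21 - 4) = (161/9)*(-25) = -4025/9 ≈ -447.22)
(-23/62 + S/65)*K = (-23/62 - 69/65)*(-4025/9) = -5773/4030*(-4025/9) = 4647265/7254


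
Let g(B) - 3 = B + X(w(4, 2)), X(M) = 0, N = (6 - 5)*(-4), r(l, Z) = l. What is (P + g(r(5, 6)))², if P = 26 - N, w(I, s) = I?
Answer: 1444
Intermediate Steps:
N = -4 (N = 1*(-4) = -4)
g(B) = 3 + B (g(B) = 3 + (B + 0) = 3 + B)
P = 30 (P = 26 - 1*(-4) = 26 + 4 = 30)
(P + g(r(5, 6)))² = (30 + (3 + 5))² = (30 + 8)² = 38² = 1444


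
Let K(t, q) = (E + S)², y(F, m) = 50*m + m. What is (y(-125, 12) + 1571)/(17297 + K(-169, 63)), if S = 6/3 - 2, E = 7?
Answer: 37/294 ≈ 0.12585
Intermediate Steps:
y(F, m) = 51*m
S = 0 (S = 6*(⅓) - 2 = 2 - 2 = 0)
K(t, q) = 49 (K(t, q) = (7 + 0)² = 7² = 49)
(y(-125, 12) + 1571)/(17297 + K(-169, 63)) = (51*12 + 1571)/(17297 + 49) = (612 + 1571)/17346 = 2183*(1/17346) = 37/294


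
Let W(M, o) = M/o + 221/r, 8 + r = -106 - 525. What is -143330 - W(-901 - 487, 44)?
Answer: -1007242406/7029 ≈ -1.4330e+5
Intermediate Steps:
r = -639 (r = -8 + (-106 - 525) = -8 - 631 = -639)
W(M, o) = -221/639 + M/o (W(M, o) = M/o + 221/(-639) = M/o + 221*(-1/639) = M/o - 221/639 = -221/639 + M/o)
-143330 - W(-901 - 487, 44) = -143330 - (-221/639 + (-901 - 487)/44) = -143330 - (-221/639 - 1388*1/44) = -143330 - (-221/639 - 347/11) = -143330 - 1*(-224164/7029) = -143330 + 224164/7029 = -1007242406/7029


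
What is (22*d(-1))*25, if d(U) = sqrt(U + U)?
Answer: 550*I*sqrt(2) ≈ 777.82*I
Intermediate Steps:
d(U) = sqrt(2)*sqrt(U) (d(U) = sqrt(2*U) = sqrt(2)*sqrt(U))
(22*d(-1))*25 = (22*(sqrt(2)*sqrt(-1)))*25 = (22*(sqrt(2)*I))*25 = (22*(I*sqrt(2)))*25 = (22*I*sqrt(2))*25 = 550*I*sqrt(2)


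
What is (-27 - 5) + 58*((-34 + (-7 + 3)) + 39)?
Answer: 26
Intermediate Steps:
(-27 - 5) + 58*((-34 + (-7 + 3)) + 39) = -32 + 58*((-34 - 4) + 39) = -32 + 58*(-38 + 39) = -32 + 58*1 = -32 + 58 = 26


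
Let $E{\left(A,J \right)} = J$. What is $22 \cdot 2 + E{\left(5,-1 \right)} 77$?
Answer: $-33$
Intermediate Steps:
$22 \cdot 2 + E{\left(5,-1 \right)} 77 = 22 \cdot 2 - 77 = 44 - 77 = -33$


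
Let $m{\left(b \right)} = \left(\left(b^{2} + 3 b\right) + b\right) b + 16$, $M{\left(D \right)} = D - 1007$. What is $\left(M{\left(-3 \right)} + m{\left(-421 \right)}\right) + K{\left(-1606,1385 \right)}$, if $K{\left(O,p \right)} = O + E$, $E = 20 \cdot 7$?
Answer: $-73911957$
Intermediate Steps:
$E = 140$
$K{\left(O,p \right)} = 140 + O$ ($K{\left(O,p \right)} = O + 140 = 140 + O$)
$M{\left(D \right)} = -1007 + D$
$m{\left(b \right)} = 16 + b \left(b^{2} + 4 b\right)$ ($m{\left(b \right)} = \left(b^{2} + 4 b\right) b + 16 = b \left(b^{2} + 4 b\right) + 16 = 16 + b \left(b^{2} + 4 b\right)$)
$\left(M{\left(-3 \right)} + m{\left(-421 \right)}\right) + K{\left(-1606,1385 \right)} = \left(\left(-1007 - 3\right) + \left(16 + \left(-421\right)^{3} + 4 \left(-421\right)^{2}\right)\right) + \left(140 - 1606\right) = \left(-1010 + \left(16 - 74618461 + 4 \cdot 177241\right)\right) - 1466 = \left(-1010 + \left(16 - 74618461 + 708964\right)\right) - 1466 = \left(-1010 - 73909481\right) - 1466 = -73910491 - 1466 = -73911957$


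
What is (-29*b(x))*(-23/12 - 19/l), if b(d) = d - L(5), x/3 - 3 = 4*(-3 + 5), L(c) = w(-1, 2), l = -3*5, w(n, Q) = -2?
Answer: 2639/4 ≈ 659.75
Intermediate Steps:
l = -15
L(c) = -2
x = 33 (x = 9 + 3*(4*(-3 + 5)) = 9 + 3*(4*2) = 9 + 3*8 = 9 + 24 = 33)
b(d) = 2 + d (b(d) = d - 1*(-2) = d + 2 = 2 + d)
(-29*b(x))*(-23/12 - 19/l) = (-29*(2 + 33))*(-23/12 - 19/(-15)) = (-29*35)*(-23*1/12 - 19*(-1/15)) = -1015*(-23/12 + 19/15) = -1015*(-13/20) = 2639/4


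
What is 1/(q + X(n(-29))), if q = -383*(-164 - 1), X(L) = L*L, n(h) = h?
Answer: 1/64036 ≈ 1.5616e-5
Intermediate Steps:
X(L) = L²
q = 63195 (q = -383*(-165) = 63195)
1/(q + X(n(-29))) = 1/(63195 + (-29)²) = 1/(63195 + 841) = 1/64036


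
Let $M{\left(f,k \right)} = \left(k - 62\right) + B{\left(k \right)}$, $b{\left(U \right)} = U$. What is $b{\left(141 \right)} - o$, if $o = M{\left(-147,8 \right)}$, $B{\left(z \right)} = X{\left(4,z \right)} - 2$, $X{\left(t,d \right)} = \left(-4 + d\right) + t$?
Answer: $189$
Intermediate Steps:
$X{\left(t,d \right)} = -4 + d + t$
$B{\left(z \right)} = -2 + z$ ($B{\left(z \right)} = \left(-4 + z + 4\right) - 2 = z - 2 = -2 + z$)
$M{\left(f,k \right)} = -64 + 2 k$ ($M{\left(f,k \right)} = \left(k - 62\right) + \left(-2 + k\right) = \left(-62 + k\right) + \left(-2 + k\right) = -64 + 2 k$)
$o = -48$ ($o = -64 + 2 \cdot 8 = -64 + 16 = -48$)
$b{\left(141 \right)} - o = 141 - -48 = 141 + 48 = 189$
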